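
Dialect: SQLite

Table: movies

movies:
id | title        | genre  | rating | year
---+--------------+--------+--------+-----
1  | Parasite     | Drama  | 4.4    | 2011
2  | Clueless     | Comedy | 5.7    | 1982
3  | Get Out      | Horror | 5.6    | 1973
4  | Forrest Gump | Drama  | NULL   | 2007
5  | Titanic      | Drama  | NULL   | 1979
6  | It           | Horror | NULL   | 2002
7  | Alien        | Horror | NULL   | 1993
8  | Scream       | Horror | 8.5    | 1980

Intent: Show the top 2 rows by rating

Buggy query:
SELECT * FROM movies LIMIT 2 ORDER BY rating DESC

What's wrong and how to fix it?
Bug: ORDER BY cannot follow LIMIT; LIMIT is the final clause

Fix: Sort with ORDER BY, then apply LIMIT

Corrected query:
SELECT * FROM movies ORDER BY rating DESC LIMIT 2

Result:
id | title    | genre  | rating | year
---+----------+--------+--------+-----
8  | Scream   | Horror | 8.5    | 1980
2  | Clueless | Comedy | 5.7    | 1982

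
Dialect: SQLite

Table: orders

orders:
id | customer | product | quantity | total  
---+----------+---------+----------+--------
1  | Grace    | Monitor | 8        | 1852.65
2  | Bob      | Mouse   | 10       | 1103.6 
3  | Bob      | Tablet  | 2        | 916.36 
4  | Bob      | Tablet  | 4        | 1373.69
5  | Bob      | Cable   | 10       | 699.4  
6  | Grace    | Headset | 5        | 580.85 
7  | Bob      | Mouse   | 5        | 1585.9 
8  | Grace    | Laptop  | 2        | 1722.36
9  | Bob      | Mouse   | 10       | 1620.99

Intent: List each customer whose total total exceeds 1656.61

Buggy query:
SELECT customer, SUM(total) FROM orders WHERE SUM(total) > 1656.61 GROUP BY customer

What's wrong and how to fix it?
Bug: SUM(total) is an aggregate, but WHERE filters rows before aggregation

Fix: Move the aggregate condition to a HAVING clause

Corrected query:
SELECT customer, SUM(total) FROM orders GROUP BY customer HAVING SUM(total) > 1656.61

Result:
customer | SUM(total)
---------+-----------
Bob      | 7299.94   
Grace    | 4155.86   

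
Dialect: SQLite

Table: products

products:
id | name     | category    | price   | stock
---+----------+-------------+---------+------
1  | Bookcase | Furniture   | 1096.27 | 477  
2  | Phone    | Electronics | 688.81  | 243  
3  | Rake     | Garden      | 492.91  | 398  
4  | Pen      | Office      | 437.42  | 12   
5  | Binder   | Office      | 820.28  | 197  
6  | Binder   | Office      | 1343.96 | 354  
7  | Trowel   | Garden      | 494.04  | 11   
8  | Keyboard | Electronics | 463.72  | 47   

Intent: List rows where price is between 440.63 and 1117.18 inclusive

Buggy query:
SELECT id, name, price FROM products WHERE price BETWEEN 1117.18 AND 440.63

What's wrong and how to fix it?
Bug: The bounds are reversed; BETWEEN a AND b requires a <= b to match anything

Fix: Write BETWEEN 440.63 AND 1117.18

Corrected query:
SELECT id, name, price FROM products WHERE price BETWEEN 440.63 AND 1117.18

Result:
id | name     | price  
---+----------+--------
1  | Bookcase | 1096.27
2  | Phone    | 688.81 
3  | Rake     | 492.91 
5  | Binder   | 820.28 
7  | Trowel   | 494.04 
8  | Keyboard | 463.72 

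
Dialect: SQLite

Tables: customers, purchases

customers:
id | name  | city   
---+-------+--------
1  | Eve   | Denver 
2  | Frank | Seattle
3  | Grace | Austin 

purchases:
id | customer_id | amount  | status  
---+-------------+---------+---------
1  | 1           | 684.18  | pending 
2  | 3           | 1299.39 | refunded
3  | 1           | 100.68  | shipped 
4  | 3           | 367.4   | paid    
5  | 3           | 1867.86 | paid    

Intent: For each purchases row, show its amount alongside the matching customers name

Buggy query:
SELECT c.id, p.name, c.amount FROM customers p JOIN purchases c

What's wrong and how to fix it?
Bug: JOIN with no ON clause produces a cartesian product; every purchases row pairs with every customers row

Fix: Add ON c.customer_id = p.id to the JOIN

Corrected query:
SELECT c.id, p.name, c.amount FROM customers p JOIN purchases c ON c.customer_id = p.id

Result:
id | name  | amount 
---+-------+--------
1  | Eve   | 684.18 
2  | Grace | 1299.39
3  | Eve   | 100.68 
4  | Grace | 367.4  
5  | Grace | 1867.86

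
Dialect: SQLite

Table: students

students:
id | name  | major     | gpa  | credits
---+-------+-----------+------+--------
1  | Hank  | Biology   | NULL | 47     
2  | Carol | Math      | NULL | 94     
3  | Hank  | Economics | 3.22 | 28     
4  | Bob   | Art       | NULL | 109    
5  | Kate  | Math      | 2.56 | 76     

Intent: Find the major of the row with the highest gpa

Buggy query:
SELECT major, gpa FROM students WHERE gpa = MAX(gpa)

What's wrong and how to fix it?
Bug: WHERE is evaluated per row; an aggregate over the whole table isn't defined there

Fix: Wrap MAX in a scalar subquery so WHERE compares against a single value

Corrected query:
SELECT major, gpa FROM students WHERE gpa = (SELECT MAX(gpa) FROM students)

Result:
major     | gpa 
----------+-----
Economics | 3.22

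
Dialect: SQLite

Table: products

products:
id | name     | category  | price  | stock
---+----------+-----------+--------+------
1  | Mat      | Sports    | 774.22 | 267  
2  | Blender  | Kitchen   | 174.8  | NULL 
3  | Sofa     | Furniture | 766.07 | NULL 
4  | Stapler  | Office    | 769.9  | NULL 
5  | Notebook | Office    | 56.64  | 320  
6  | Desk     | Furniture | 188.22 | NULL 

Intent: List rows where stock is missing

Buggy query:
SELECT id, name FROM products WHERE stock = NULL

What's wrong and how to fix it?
Bug: Comparing to NULL with '=' never matches; NULL = NULL is unknown, not true

Fix: Use IS NULL to test for NULL

Corrected query:
SELECT id, name FROM products WHERE stock IS NULL

Result:
id | name   
---+--------
2  | Blender
3  | Sofa   
4  | Stapler
6  | Desk   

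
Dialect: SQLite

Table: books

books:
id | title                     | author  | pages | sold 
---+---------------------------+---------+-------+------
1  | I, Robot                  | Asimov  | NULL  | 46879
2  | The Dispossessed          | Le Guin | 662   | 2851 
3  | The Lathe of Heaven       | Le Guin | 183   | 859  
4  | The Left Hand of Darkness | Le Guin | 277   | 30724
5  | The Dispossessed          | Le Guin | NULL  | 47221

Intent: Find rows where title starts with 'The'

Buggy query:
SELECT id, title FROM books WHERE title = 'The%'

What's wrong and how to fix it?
Bug: Wildcards only work with LIKE; '=' treats '%' as a literal character

Fix: Use LIKE for wildcard pattern matching

Corrected query:
SELECT id, title FROM books WHERE title LIKE 'The%'

Result:
id | title                    
---+--------------------------
2  | The Dispossessed         
3  | The Lathe of Heaven      
4  | The Left Hand of Darkness
5  | The Dispossessed         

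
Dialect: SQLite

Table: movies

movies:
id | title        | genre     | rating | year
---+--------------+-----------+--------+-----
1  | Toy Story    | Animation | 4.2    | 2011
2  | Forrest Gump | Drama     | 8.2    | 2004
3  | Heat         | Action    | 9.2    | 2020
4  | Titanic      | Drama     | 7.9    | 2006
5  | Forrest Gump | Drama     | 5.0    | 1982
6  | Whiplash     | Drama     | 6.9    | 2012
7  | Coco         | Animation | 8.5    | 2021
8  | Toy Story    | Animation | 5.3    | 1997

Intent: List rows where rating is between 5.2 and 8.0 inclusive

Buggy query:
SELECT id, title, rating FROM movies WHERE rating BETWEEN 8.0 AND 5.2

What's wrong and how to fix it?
Bug: The bounds are reversed; BETWEEN a AND b requires a <= b to match anything

Fix: Swap the bounds so the smaller value comes first

Corrected query:
SELECT id, title, rating FROM movies WHERE rating BETWEEN 5.2 AND 8.0

Result:
id | title     | rating
---+-----------+-------
4  | Titanic   | 7.9   
6  | Whiplash  | 6.9   
8  | Toy Story | 5.3   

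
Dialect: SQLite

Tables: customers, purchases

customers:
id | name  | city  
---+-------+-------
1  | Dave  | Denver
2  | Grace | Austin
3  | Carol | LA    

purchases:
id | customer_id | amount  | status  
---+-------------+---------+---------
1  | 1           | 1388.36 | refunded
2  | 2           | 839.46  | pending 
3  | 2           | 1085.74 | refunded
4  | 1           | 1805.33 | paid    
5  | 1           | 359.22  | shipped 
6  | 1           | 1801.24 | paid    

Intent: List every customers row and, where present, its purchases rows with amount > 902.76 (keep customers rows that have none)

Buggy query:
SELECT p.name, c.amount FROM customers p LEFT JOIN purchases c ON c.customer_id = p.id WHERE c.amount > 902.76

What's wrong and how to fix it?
Bug: A WHERE condition on the right-hand table after LEFT JOIN drops unmatched parents

Fix: Move the right-table condition into the ON clause so unmatched parents are kept

Corrected query:
SELECT p.name, c.amount FROM customers p LEFT JOIN purchases c ON c.customer_id = p.id AND c.amount > 902.76

Result:
name  | amount 
------+--------
Dave  | 1388.36
Dave  | 1801.24
Dave  | 1805.33
Grace | 1085.74
Carol | NULL   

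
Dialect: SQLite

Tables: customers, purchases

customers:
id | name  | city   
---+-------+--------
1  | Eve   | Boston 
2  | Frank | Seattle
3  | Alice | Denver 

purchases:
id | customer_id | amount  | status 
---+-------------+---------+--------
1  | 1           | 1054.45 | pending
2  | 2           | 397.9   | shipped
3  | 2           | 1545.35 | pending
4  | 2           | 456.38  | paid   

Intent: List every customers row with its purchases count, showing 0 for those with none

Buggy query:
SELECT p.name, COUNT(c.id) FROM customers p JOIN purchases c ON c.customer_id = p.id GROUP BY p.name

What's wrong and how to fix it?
Bug: An inner join excludes parents with zero children

Fix: Use LEFT JOIN so parents without children still appear (COUNT(c.id) gives 0)

Corrected query:
SELECT p.name, COUNT(c.id) FROM customers p LEFT JOIN purchases c ON c.customer_id = p.id GROUP BY p.name

Result:
name  | COUNT(c.id)
------+------------
Alice | 0          
Eve   | 1          
Frank | 3          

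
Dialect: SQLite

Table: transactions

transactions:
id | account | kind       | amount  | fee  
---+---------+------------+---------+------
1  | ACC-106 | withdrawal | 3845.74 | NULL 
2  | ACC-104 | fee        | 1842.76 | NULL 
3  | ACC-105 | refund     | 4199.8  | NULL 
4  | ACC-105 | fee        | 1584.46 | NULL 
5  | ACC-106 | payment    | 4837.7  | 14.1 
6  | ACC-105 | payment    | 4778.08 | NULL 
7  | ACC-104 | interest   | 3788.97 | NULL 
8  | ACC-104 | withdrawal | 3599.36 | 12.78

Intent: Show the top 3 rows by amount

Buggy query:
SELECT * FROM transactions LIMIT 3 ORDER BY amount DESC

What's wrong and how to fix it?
Bug: ORDER BY cannot follow LIMIT; LIMIT is the final clause

Fix: Swap the clauses: ORDER BY first, then LIMIT

Corrected query:
SELECT * FROM transactions ORDER BY amount DESC LIMIT 3

Result:
id | account | kind    | amount  | fee 
---+---------+---------+---------+-----
5  | ACC-106 | payment | 4837.7  | 14.1
6  | ACC-105 | payment | 4778.08 | NULL
3  | ACC-105 | refund  | 4199.8  | NULL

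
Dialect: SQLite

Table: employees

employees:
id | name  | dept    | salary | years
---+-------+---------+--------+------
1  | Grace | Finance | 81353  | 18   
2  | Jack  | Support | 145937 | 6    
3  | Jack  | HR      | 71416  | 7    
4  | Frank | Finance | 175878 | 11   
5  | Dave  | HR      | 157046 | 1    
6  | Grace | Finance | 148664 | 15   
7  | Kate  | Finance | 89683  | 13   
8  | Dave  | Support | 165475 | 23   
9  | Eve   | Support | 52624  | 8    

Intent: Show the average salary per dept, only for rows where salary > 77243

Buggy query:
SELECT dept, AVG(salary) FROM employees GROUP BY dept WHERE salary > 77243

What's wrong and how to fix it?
Bug: Row-level WHERE must come before GROUP BY in the clause order

Fix: Move the WHERE clause before GROUP BY

Corrected query:
SELECT dept, AVG(salary) FROM employees WHERE salary > 77243 GROUP BY dept

Result:
dept    | AVG(salary)
--------+------------
Finance | 123894.5   
HR      | 157046     
Support | 155706     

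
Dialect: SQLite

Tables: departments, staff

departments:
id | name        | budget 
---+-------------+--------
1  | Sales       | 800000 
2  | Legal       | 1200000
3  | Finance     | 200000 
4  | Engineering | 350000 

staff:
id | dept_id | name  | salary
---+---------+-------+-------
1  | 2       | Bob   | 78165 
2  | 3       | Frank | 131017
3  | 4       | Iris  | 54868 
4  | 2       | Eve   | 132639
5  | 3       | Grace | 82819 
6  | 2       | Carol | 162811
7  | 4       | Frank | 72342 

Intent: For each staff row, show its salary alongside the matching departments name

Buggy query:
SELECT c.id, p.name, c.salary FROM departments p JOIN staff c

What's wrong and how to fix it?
Bug: Missing join condition: each staff row is matched to all departments rows instead of just its own

Fix: Specify the join condition linking the foreign key to the parent id

Corrected query:
SELECT c.id, p.name, c.salary FROM departments p JOIN staff c ON c.dept_id = p.id

Result:
id | name        | salary
---+-------------+-------
1  | Legal       | 78165 
2  | Finance     | 131017
3  | Engineering | 54868 
4  | Legal       | 132639
5  | Finance     | 82819 
6  | Legal       | 162811
7  | Engineering | 72342 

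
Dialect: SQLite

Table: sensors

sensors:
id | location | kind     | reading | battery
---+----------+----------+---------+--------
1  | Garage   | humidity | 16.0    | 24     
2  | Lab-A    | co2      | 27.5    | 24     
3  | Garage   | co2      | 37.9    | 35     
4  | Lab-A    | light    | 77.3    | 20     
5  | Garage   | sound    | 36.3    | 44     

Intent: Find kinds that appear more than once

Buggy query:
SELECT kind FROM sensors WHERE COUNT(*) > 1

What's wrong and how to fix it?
Bug: COUNT(*) is an aggregate and cannot be used in WHERE

Fix: Group first, then use HAVING for the count condition

Corrected query:
SELECT kind FROM sensors GROUP BY kind HAVING COUNT(*) > 1

Result:
kind
----
co2 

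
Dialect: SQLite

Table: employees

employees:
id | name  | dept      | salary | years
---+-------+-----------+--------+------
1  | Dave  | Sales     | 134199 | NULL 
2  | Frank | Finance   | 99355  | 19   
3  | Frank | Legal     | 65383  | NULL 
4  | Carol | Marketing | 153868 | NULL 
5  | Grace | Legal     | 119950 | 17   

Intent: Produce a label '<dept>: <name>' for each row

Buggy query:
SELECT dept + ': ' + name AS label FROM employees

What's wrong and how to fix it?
Bug: SQLite uses || for string concatenation; + coerces text to numbers (yielding 0)

Fix: Replace + with || to concatenate text

Corrected query:
SELECT dept || ': ' || name AS label FROM employees

Result:
label           
----------------
Sales: Dave     
Finance: Frank  
Legal: Frank    
Marketing: Carol
Legal: Grace    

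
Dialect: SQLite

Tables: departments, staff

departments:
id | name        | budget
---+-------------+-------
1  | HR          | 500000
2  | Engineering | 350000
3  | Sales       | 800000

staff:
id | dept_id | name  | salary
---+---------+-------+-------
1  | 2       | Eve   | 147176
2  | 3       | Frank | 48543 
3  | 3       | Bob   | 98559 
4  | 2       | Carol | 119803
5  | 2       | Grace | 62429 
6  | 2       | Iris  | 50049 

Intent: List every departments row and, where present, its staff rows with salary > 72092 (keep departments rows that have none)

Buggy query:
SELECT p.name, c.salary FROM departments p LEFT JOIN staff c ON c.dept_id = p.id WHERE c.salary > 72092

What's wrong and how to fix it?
Bug: A WHERE condition on the right-hand table after LEFT JOIN drops unmatched parents

Fix: Put 'c.salary > 72092' in the JOIN's ON clause instead of WHERE

Corrected query:
SELECT p.name, c.salary FROM departments p LEFT JOIN staff c ON c.dept_id = p.id AND c.salary > 72092

Result:
name        | salary
------------+-------
HR          | NULL  
Engineering | 119803
Engineering | 147176
Sales       | 98559 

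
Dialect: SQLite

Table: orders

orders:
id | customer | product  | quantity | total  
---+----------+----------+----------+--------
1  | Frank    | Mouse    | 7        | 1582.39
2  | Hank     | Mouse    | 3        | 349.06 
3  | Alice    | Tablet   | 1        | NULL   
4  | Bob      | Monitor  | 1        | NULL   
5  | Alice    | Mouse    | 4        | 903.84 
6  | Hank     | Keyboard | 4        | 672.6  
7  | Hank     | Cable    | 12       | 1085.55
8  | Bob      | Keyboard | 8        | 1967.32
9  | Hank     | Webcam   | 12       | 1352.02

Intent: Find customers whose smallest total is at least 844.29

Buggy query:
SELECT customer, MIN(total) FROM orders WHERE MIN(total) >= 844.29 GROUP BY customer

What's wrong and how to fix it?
Bug: Aggregates like MIN are computed per group after WHERE runs

Fix: Replace WHERE with HAVING after the GROUP BY

Corrected query:
SELECT customer, MIN(total) FROM orders GROUP BY customer HAVING MIN(total) >= 844.29

Result:
customer | MIN(total)
---------+-----------
Alice    | 903.84    
Bob      | 1967.32   
Frank    | 1582.39   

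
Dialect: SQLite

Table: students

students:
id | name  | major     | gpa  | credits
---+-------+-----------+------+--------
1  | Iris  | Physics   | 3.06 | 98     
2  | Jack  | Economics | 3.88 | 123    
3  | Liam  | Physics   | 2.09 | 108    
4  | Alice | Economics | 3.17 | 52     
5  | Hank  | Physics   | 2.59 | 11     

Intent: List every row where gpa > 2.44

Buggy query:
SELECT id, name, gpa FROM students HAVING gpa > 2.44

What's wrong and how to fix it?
Bug: This is a non-aggregate query (no GROUP BY, no aggregates), so in SQLite the HAVING clause is invalid here; a row-level condition belongs in WHERE

Fix: Replace HAVING with WHERE since the condition applies to individual rows

Corrected query:
SELECT id, name, gpa FROM students WHERE gpa > 2.44

Result:
id | name  | gpa 
---+-------+-----
1  | Iris  | 3.06
2  | Jack  | 3.88
4  | Alice | 3.17
5  | Hank  | 2.59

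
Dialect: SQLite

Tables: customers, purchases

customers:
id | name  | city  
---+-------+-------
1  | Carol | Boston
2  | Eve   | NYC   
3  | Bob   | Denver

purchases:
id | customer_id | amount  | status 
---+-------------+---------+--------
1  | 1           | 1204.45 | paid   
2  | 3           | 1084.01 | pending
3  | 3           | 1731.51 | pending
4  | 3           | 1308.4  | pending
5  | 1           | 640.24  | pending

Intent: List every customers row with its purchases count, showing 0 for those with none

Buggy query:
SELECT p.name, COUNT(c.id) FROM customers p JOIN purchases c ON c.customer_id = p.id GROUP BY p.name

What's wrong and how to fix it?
Bug: INNER JOIN drops customers rows that have no matching purchases rows

Fix: Switch to LEFT JOIN to retain unmatched parent rows

Corrected query:
SELECT p.name, COUNT(c.id) FROM customers p LEFT JOIN purchases c ON c.customer_id = p.id GROUP BY p.name

Result:
name  | COUNT(c.id)
------+------------
Bob   | 3          
Carol | 2          
Eve   | 0          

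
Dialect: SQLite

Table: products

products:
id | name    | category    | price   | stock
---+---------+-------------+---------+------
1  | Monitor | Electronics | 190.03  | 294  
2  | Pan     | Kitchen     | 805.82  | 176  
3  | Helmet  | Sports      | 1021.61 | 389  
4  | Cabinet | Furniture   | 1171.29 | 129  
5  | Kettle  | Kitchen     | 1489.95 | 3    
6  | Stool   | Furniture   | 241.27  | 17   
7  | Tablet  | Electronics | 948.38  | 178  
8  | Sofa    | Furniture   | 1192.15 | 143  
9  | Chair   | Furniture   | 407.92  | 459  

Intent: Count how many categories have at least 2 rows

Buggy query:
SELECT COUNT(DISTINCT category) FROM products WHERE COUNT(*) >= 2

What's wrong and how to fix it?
Bug: WHERE filters individual rows, not groups, so a group-level COUNT is invalid there

Fix: Group first with HAVING COUNT(*) >= 2, then COUNT the resulting groups

Corrected query:
SELECT COUNT(*) FROM (SELECT category FROM products GROUP BY category HAVING COUNT(*) >= 2)

Result:
COUNT(*)
--------
3       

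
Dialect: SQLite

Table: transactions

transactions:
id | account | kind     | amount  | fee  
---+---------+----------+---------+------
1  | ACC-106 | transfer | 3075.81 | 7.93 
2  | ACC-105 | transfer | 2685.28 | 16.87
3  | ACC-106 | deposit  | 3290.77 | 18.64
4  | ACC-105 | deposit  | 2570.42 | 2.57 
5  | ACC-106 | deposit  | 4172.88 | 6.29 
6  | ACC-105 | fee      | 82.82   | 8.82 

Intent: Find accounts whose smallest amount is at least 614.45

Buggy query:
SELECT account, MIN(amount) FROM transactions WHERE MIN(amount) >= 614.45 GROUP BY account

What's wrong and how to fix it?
Bug: Aggregates like MIN are computed per group after WHERE runs

Fix: Replace WHERE with HAVING after the GROUP BY

Corrected query:
SELECT account, MIN(amount) FROM transactions GROUP BY account HAVING MIN(amount) >= 614.45

Result:
account | MIN(amount)
--------+------------
ACC-106 | 3075.81    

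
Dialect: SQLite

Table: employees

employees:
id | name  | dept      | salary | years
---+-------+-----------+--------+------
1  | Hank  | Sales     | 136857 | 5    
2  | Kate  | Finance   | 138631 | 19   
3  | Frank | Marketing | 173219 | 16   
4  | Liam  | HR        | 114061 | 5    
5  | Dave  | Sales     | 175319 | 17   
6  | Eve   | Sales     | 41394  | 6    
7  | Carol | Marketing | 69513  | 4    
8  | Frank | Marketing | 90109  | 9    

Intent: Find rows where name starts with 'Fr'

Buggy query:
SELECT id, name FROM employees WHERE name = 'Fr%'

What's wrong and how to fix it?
Bug: Wildcards only work with LIKE; '=' treats '%' as a literal character

Fix: Replace '=' with LIKE so 'Fr%' is treated as a pattern

Corrected query:
SELECT id, name FROM employees WHERE name LIKE 'Fr%'

Result:
id | name 
---+------
3  | Frank
8  | Frank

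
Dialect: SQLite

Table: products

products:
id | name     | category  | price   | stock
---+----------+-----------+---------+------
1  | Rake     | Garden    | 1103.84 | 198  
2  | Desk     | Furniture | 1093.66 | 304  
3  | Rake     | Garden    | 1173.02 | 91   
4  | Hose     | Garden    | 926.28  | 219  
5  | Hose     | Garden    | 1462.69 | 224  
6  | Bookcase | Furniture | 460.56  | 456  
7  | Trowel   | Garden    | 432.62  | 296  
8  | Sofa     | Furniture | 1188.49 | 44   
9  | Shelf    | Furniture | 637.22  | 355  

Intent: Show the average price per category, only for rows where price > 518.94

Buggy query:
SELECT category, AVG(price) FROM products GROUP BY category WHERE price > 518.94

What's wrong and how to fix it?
Bug: WHERE cannot follow GROUP BY

Fix: Move the WHERE clause before GROUP BY

Corrected query:
SELECT category, AVG(price) FROM products WHERE price > 518.94 GROUP BY category

Result:
category  | AVG(price)
----------+-----------
Furniture | 973.123333
Garden    | 1166.4575 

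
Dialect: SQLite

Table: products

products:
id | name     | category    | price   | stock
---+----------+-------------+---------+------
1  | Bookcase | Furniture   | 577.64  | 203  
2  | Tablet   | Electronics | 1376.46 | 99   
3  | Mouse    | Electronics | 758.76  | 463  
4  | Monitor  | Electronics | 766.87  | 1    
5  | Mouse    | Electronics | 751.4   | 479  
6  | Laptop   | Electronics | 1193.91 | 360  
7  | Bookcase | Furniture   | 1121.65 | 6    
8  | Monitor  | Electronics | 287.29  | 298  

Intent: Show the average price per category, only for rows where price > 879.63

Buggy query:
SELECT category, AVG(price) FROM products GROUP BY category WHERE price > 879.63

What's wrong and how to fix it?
Bug: WHERE cannot follow GROUP BY

Fix: Move the WHERE clause before GROUP BY

Corrected query:
SELECT category, AVG(price) FROM products WHERE price > 879.63 GROUP BY category

Result:
category    | AVG(price)
------------+-----------
Electronics | 1285.185  
Furniture   | 1121.65   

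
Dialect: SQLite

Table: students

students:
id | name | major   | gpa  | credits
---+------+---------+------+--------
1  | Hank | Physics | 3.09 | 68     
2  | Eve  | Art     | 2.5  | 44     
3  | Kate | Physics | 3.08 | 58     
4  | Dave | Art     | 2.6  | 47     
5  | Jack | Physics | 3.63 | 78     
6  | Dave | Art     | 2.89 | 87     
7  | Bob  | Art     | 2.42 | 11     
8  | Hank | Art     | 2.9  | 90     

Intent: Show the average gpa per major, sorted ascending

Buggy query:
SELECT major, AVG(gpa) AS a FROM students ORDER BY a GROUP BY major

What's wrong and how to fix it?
Bug: GROUP BY must precede ORDER BY

Fix: Reorder: SELECT … FROM … GROUP BY … ORDER BY …

Corrected query:
SELECT major, AVG(gpa) AS a FROM students GROUP BY major ORDER BY a

Result:
major   | a       
--------+---------
Art     | 2.662   
Physics | 3.266667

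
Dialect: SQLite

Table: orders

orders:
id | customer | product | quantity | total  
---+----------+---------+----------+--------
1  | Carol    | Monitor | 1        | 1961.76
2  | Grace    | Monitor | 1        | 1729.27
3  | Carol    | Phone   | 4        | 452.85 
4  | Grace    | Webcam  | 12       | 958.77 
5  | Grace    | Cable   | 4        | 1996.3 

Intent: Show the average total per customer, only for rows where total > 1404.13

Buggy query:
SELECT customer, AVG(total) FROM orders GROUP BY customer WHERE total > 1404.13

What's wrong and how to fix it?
Bug: WHERE cannot follow GROUP BY

Fix: Place WHERE between FROM and GROUP BY

Corrected query:
SELECT customer, AVG(total) FROM orders WHERE total > 1404.13 GROUP BY customer

Result:
customer | AVG(total)
---------+-----------
Carol    | 1961.76   
Grace    | 1862.785  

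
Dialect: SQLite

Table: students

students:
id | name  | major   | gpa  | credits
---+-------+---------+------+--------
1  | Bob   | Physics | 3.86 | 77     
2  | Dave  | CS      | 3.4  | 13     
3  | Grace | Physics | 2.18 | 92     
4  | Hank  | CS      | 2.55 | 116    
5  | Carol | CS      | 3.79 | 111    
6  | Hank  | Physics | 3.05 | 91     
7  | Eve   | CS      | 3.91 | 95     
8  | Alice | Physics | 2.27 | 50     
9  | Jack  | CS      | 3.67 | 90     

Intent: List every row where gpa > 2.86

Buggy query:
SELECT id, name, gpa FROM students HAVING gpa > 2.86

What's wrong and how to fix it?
Bug: HAVING filters the output of aggregation, but this query has no GROUP BY and no aggregate functions, so SQLite rejects it (HAVING clause on a non-aggregate query); the condition here is per row

Fix: Replace HAVING with WHERE since the condition applies to individual rows

Corrected query:
SELECT id, name, gpa FROM students WHERE gpa > 2.86

Result:
id | name  | gpa 
---+-------+-----
1  | Bob   | 3.86
2  | Dave  | 3.4 
5  | Carol | 3.79
6  | Hank  | 3.05
7  | Eve   | 3.91
9  | Jack  | 3.67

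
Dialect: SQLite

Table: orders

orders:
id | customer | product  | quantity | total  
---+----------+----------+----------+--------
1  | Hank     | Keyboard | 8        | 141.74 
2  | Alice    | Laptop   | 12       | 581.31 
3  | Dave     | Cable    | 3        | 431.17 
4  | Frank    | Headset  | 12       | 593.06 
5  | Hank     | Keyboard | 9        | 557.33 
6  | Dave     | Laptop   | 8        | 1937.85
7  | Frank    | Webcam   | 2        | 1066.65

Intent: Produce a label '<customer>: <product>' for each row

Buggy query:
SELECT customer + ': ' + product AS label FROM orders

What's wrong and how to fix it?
Bug: '+' is numeric addition; on text columns SQLite converts them to 0 instead of concatenating

Fix: Use the || operator for string concatenation

Corrected query:
SELECT customer || ': ' || product AS label FROM orders

Result:
label         
--------------
Hank: Keyboard
Alice: Laptop 
Dave: Cable   
Frank: Headset
Hank: Keyboard
Dave: Laptop  
Frank: Webcam 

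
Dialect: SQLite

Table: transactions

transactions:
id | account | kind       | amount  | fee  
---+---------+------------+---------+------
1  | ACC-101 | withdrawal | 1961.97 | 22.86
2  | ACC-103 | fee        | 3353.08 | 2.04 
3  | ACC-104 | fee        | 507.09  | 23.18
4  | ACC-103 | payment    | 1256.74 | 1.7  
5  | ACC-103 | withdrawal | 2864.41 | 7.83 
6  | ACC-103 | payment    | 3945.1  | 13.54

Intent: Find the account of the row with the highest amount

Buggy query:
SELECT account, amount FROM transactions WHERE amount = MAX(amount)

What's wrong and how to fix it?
Bug: WHERE is evaluated per row; an aggregate over the whole table isn't defined there

Fix: Use a subquery: WHERE amount = (SELECT MAX(amount) FROM transactions)

Corrected query:
SELECT account, amount FROM transactions WHERE amount = (SELECT MAX(amount) FROM transactions)

Result:
account | amount
--------+-------
ACC-103 | 3945.1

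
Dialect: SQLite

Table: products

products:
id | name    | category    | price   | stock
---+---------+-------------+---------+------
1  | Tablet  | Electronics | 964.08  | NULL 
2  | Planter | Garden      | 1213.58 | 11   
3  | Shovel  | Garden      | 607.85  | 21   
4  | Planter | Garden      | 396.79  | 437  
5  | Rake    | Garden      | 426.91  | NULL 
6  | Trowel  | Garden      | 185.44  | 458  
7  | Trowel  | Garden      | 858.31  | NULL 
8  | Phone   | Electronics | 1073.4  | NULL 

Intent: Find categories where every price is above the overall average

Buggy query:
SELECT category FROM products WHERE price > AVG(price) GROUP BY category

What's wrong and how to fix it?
Bug: WHERE evaluates per row before aggregation, so AVG() is unavailable

Fix: Compute the overall average in a scalar subquery and compare each group's MIN against it in HAVING

Corrected query:
SELECT category FROM products GROUP BY category HAVING MIN(price) > (SELECT AVG(price) FROM products)

Result:
category   
-----------
Electronics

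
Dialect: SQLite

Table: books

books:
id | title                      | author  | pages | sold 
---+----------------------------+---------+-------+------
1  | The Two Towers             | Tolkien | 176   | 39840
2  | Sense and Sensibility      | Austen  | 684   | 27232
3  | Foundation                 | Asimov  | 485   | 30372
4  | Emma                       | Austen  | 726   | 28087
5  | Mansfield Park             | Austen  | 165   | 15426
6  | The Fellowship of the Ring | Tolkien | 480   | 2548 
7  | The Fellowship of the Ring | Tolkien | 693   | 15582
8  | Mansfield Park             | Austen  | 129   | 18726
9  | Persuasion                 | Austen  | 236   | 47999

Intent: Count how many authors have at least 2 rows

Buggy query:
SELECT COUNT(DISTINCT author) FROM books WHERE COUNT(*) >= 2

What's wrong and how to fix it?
Bug: WHERE filters individual rows, not groups, so a group-level COUNT is invalid there

Fix: Use a subquery that GROUPs and filters with HAVING, then count its rows

Corrected query:
SELECT COUNT(*) FROM (SELECT author FROM books GROUP BY author HAVING COUNT(*) >= 2)

Result:
COUNT(*)
--------
2       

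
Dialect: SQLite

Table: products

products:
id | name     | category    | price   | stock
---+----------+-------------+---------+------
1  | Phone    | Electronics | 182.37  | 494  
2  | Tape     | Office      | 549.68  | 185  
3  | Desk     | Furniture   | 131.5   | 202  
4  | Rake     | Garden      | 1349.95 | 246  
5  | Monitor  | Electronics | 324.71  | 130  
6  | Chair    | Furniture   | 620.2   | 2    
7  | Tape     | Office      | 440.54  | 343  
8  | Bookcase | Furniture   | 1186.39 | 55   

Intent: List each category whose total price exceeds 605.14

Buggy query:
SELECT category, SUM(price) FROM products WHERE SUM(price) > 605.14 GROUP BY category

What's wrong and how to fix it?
Bug: SUM(price) is an aggregate, but WHERE filters rows before aggregation

Fix: Use HAVING (which filters groups after aggregation) instead of WHERE

Corrected query:
SELECT category, SUM(price) FROM products GROUP BY category HAVING SUM(price) > 605.14

Result:
category  | SUM(price)
----------+-----------
Furniture | 1938.09   
Garden    | 1349.95   
Office    | 990.22    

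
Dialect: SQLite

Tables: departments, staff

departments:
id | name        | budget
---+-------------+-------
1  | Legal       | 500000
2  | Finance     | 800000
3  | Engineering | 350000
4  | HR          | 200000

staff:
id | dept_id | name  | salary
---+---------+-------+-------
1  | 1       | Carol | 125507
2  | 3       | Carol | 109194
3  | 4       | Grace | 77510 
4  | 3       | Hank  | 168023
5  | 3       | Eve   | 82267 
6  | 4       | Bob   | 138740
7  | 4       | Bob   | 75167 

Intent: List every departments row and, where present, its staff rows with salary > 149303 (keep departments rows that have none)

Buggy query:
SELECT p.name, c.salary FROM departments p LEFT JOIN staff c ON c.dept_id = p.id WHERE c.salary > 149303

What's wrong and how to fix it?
Bug: A WHERE condition on the right-hand table after LEFT JOIN drops unmatched parents

Fix: Move the right-table condition into the ON clause so unmatched parents are kept

Corrected query:
SELECT p.name, c.salary FROM departments p LEFT JOIN staff c ON c.dept_id = p.id AND c.salary > 149303

Result:
name        | salary
------------+-------
Legal       | NULL  
Finance     | NULL  
Engineering | 168023
HR          | NULL  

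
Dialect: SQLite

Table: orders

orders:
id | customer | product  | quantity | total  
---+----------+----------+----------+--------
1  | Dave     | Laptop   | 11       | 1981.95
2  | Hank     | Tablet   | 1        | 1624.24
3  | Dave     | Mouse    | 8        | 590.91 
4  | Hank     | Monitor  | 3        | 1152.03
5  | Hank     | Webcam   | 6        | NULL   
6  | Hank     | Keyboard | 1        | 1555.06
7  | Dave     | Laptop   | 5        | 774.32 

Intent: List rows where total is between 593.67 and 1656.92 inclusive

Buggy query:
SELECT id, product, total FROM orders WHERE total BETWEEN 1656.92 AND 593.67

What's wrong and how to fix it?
Bug: BETWEEN expects the lower bound first; with 1656.92 AND 593.67 the range is empty

Fix: Write BETWEEN 593.67 AND 1656.92

Corrected query:
SELECT id, product, total FROM orders WHERE total BETWEEN 593.67 AND 1656.92

Result:
id | product  | total  
---+----------+--------
2  | Tablet   | 1624.24
4  | Monitor  | 1152.03
6  | Keyboard | 1555.06
7  | Laptop   | 774.32 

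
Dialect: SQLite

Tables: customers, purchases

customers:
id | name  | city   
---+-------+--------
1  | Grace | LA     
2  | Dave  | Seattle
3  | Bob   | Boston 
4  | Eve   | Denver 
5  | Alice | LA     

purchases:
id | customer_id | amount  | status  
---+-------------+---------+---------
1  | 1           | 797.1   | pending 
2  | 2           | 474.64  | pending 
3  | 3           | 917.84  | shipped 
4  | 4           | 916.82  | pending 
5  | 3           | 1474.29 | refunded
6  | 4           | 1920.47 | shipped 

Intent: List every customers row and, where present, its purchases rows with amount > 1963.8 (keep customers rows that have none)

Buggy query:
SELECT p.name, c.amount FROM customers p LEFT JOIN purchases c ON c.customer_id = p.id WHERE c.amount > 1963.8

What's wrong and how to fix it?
Bug: Filtering c.amount in WHERE discards the NULL rows produced by LEFT JOIN, turning it into an inner join

Fix: Move the right-table condition into the ON clause so unmatched parents are kept

Corrected query:
SELECT p.name, c.amount FROM customers p LEFT JOIN purchases c ON c.customer_id = p.id AND c.amount > 1963.8

Result:
name  | amount
------+-------
Grace | NULL  
Dave  | NULL  
Bob   | NULL  
Eve   | NULL  
Alice | NULL  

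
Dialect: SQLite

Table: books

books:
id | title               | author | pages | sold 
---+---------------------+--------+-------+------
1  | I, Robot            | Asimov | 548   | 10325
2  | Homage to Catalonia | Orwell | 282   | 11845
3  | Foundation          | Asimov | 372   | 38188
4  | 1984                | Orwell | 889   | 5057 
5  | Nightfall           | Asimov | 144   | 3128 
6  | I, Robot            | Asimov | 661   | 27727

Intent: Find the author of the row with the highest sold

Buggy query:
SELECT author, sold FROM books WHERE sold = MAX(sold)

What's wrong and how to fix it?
Bug: MAX(sold) is an aggregate and cannot be used directly in WHERE

Fix: Wrap MAX in a scalar subquery so WHERE compares against a single value

Corrected query:
SELECT author, sold FROM books WHERE sold = (SELECT MAX(sold) FROM books)

Result:
author | sold 
-------+------
Asimov | 38188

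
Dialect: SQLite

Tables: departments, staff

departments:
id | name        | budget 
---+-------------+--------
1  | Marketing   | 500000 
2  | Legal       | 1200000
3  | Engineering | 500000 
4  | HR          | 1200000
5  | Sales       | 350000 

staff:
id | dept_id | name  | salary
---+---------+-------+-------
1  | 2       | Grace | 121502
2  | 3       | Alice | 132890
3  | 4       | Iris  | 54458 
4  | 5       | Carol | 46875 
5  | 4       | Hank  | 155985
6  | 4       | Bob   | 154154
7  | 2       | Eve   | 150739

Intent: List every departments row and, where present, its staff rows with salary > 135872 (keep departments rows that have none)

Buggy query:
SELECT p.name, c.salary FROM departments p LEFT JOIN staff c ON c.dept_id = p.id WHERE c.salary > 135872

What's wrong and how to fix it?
Bug: Filtering c.salary in WHERE discards the NULL rows produced by LEFT JOIN, turning it into an inner join

Fix: Move the right-table condition into the ON clause so unmatched parents are kept

Corrected query:
SELECT p.name, c.salary FROM departments p LEFT JOIN staff c ON c.dept_id = p.id AND c.salary > 135872

Result:
name        | salary
------------+-------
Marketing   | NULL  
Legal       | 150739
Engineering | NULL  
HR          | 154154
HR          | 155985
Sales       | NULL  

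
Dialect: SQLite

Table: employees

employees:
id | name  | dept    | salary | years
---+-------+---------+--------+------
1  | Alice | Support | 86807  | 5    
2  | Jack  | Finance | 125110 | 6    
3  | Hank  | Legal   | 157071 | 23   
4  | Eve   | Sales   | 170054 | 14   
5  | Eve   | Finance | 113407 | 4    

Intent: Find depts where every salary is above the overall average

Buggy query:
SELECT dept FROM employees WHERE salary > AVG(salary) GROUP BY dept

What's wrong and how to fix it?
Bug: AVG() is an aggregate; it can't sit directly in WHERE

Fix: Compute the overall average in a scalar subquery and compare each group's MIN against it in HAVING

Corrected query:
SELECT dept FROM employees GROUP BY dept HAVING MIN(salary) > (SELECT AVG(salary) FROM employees)

Result:
dept 
-----
Legal
Sales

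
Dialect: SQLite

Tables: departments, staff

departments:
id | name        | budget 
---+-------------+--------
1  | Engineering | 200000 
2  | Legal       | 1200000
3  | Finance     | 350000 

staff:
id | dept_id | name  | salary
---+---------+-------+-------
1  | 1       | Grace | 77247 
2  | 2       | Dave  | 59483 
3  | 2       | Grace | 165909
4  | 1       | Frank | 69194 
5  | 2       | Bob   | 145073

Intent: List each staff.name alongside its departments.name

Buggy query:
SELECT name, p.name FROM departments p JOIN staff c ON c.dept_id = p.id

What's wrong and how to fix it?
Bug: 'name' exists in both joined tables, so the database can't tell which one is meant

Fix: Qualify the column with its table alias (c.name)

Corrected query:
SELECT c.name, p.name FROM departments p JOIN staff c ON c.dept_id = p.id

Result:
name  | name       
------+------------
Grace | Engineering
Dave  | Legal      
Grace | Legal      
Frank | Engineering
Bob   | Legal      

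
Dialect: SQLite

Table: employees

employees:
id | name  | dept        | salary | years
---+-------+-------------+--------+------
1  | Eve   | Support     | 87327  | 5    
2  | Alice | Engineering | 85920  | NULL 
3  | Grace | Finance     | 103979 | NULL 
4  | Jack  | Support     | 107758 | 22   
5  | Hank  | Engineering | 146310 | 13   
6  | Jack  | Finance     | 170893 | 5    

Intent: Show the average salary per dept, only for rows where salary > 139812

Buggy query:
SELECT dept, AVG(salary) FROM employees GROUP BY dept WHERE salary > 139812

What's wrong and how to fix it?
Bug: WHERE cannot follow GROUP BY

Fix: Move the WHERE clause before GROUP BY

Corrected query:
SELECT dept, AVG(salary) FROM employees WHERE salary > 139812 GROUP BY dept

Result:
dept        | AVG(salary)
------------+------------
Engineering | 146310     
Finance     | 170893     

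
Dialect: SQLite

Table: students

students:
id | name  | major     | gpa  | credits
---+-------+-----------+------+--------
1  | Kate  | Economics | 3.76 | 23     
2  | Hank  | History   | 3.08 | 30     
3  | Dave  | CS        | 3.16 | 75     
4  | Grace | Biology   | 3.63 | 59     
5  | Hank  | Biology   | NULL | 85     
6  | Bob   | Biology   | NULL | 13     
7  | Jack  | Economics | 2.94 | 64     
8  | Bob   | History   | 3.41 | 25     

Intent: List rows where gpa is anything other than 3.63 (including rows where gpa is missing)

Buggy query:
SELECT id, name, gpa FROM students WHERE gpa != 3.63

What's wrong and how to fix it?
Bug: 'gpa != 3.63' is unknown when gpa is NULL, so NULL rows are silently excluded

Fix: Handle NULL separately with IS NULL alongside the inequality

Corrected query:
SELECT id, name, gpa FROM students WHERE gpa != 3.63 OR gpa IS NULL

Result:
id | name | gpa 
---+------+-----
1  | Kate | 3.76
2  | Hank | 3.08
3  | Dave | 3.16
5  | Hank | NULL
6  | Bob  | NULL
7  | Jack | 2.94
8  | Bob  | 3.41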